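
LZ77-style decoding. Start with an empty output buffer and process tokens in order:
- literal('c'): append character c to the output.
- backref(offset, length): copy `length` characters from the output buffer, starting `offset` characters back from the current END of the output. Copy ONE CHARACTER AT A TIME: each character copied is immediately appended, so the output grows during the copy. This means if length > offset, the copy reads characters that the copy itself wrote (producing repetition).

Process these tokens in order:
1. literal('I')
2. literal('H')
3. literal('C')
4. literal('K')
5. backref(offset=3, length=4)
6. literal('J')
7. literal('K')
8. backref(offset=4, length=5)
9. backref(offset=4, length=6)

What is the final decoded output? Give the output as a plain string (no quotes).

Token 1: literal('I'). Output: "I"
Token 2: literal('H'). Output: "IH"
Token 3: literal('C'). Output: "IHC"
Token 4: literal('K'). Output: "IHCK"
Token 5: backref(off=3, len=4) (overlapping!). Copied 'HCKH' from pos 1. Output: "IHCKHCKH"
Token 6: literal('J'). Output: "IHCKHCKHJ"
Token 7: literal('K'). Output: "IHCKHCKHJK"
Token 8: backref(off=4, len=5) (overlapping!). Copied 'KHJKK' from pos 6. Output: "IHCKHCKHJKKHJKK"
Token 9: backref(off=4, len=6) (overlapping!). Copied 'HJKKHJ' from pos 11. Output: "IHCKHCKHJKKHJKKHJKKHJ"

Answer: IHCKHCKHJKKHJKKHJKKHJ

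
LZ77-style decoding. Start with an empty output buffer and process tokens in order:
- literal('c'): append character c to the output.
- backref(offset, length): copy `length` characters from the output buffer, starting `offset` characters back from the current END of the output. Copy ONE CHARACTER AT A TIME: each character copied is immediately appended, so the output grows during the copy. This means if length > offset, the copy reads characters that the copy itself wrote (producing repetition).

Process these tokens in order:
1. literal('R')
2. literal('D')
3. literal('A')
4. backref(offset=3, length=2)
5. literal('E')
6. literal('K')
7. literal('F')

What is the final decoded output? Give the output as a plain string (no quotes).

Answer: RDARDEKF

Derivation:
Token 1: literal('R'). Output: "R"
Token 2: literal('D'). Output: "RD"
Token 3: literal('A'). Output: "RDA"
Token 4: backref(off=3, len=2). Copied 'RD' from pos 0. Output: "RDARD"
Token 5: literal('E'). Output: "RDARDE"
Token 6: literal('K'). Output: "RDARDEK"
Token 7: literal('F'). Output: "RDARDEKF"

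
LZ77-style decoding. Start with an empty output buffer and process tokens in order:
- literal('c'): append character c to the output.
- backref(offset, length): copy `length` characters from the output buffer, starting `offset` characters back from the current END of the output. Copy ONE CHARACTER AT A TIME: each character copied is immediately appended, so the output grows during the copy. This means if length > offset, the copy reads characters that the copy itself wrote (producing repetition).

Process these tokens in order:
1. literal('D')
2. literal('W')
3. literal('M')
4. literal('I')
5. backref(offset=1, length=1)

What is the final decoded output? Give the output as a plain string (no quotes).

Answer: DWMII

Derivation:
Token 1: literal('D'). Output: "D"
Token 2: literal('W'). Output: "DW"
Token 3: literal('M'). Output: "DWM"
Token 4: literal('I'). Output: "DWMI"
Token 5: backref(off=1, len=1). Copied 'I' from pos 3. Output: "DWMII"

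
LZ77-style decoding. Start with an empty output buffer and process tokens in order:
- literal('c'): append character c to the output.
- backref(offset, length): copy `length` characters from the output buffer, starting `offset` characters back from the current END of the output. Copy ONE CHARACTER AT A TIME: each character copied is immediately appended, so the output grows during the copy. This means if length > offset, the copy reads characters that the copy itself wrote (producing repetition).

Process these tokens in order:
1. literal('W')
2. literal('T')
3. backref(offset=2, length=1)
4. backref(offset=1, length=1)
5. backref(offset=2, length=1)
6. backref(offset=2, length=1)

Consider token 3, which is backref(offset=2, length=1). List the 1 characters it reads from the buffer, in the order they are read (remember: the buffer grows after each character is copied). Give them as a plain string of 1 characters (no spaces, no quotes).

Answer: W

Derivation:
Token 1: literal('W'). Output: "W"
Token 2: literal('T'). Output: "WT"
Token 3: backref(off=2, len=1). Buffer before: "WT" (len 2)
  byte 1: read out[0]='W', append. Buffer now: "WTW"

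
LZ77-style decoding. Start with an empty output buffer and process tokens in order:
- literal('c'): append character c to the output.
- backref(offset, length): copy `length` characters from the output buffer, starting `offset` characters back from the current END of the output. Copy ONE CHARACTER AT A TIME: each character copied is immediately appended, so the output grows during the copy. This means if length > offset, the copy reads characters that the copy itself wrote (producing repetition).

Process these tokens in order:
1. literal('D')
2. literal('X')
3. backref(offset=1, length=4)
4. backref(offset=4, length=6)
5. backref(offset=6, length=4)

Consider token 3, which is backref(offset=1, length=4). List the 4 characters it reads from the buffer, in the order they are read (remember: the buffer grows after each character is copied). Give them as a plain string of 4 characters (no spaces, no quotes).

Answer: XXXX

Derivation:
Token 1: literal('D'). Output: "D"
Token 2: literal('X'). Output: "DX"
Token 3: backref(off=1, len=4). Buffer before: "DX" (len 2)
  byte 1: read out[1]='X', append. Buffer now: "DXX"
  byte 2: read out[2]='X', append. Buffer now: "DXXX"
  byte 3: read out[3]='X', append. Buffer now: "DXXXX"
  byte 4: read out[4]='X', append. Buffer now: "DXXXXX"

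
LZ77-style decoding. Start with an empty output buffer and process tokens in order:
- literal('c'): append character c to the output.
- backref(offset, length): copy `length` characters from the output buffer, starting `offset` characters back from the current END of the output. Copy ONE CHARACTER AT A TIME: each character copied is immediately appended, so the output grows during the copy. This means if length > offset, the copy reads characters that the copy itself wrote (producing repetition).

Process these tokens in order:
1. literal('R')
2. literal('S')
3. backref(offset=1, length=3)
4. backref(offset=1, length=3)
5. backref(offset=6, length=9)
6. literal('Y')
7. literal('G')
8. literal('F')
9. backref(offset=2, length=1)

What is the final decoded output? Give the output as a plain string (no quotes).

Answer: RSSSSSSSSSSSSSSSSYGFG

Derivation:
Token 1: literal('R'). Output: "R"
Token 2: literal('S'). Output: "RS"
Token 3: backref(off=1, len=3) (overlapping!). Copied 'SSS' from pos 1. Output: "RSSSS"
Token 4: backref(off=1, len=3) (overlapping!). Copied 'SSS' from pos 4. Output: "RSSSSSSS"
Token 5: backref(off=6, len=9) (overlapping!). Copied 'SSSSSSSSS' from pos 2. Output: "RSSSSSSSSSSSSSSSS"
Token 6: literal('Y'). Output: "RSSSSSSSSSSSSSSSSY"
Token 7: literal('G'). Output: "RSSSSSSSSSSSSSSSSYG"
Token 8: literal('F'). Output: "RSSSSSSSSSSSSSSSSYGF"
Token 9: backref(off=2, len=1). Copied 'G' from pos 18. Output: "RSSSSSSSSSSSSSSSSYGFG"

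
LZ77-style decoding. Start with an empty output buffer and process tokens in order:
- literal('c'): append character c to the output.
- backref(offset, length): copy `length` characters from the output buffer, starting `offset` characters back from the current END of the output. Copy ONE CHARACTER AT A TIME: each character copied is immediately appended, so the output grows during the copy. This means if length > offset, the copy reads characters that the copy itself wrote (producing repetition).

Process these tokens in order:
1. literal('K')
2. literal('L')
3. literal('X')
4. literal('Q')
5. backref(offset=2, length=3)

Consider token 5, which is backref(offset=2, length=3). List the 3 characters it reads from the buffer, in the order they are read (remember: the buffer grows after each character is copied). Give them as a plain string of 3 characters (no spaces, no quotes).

Answer: XQX

Derivation:
Token 1: literal('K'). Output: "K"
Token 2: literal('L'). Output: "KL"
Token 3: literal('X'). Output: "KLX"
Token 4: literal('Q'). Output: "KLXQ"
Token 5: backref(off=2, len=3). Buffer before: "KLXQ" (len 4)
  byte 1: read out[2]='X', append. Buffer now: "KLXQX"
  byte 2: read out[3]='Q', append. Buffer now: "KLXQXQ"
  byte 3: read out[4]='X', append. Buffer now: "KLXQXQX"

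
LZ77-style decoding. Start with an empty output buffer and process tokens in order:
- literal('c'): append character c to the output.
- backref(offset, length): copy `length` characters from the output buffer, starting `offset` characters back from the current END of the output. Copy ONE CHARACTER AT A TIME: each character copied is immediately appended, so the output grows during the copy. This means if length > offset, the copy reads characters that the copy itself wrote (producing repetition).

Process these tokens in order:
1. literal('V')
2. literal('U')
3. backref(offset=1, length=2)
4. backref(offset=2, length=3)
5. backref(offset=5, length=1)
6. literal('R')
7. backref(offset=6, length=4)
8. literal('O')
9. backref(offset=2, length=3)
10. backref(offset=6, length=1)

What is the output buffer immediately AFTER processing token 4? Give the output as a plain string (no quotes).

Answer: VUUUUUU

Derivation:
Token 1: literal('V'). Output: "V"
Token 2: literal('U'). Output: "VU"
Token 3: backref(off=1, len=2) (overlapping!). Copied 'UU' from pos 1. Output: "VUUU"
Token 4: backref(off=2, len=3) (overlapping!). Copied 'UUU' from pos 2. Output: "VUUUUUU"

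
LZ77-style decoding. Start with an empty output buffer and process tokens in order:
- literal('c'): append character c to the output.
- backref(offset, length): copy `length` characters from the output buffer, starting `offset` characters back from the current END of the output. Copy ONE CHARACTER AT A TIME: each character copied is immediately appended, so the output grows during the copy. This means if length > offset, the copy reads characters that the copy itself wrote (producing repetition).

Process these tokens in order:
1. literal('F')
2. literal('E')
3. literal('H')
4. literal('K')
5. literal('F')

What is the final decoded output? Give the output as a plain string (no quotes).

Answer: FEHKF

Derivation:
Token 1: literal('F'). Output: "F"
Token 2: literal('E'). Output: "FE"
Token 3: literal('H'). Output: "FEH"
Token 4: literal('K'). Output: "FEHK"
Token 5: literal('F'). Output: "FEHKF"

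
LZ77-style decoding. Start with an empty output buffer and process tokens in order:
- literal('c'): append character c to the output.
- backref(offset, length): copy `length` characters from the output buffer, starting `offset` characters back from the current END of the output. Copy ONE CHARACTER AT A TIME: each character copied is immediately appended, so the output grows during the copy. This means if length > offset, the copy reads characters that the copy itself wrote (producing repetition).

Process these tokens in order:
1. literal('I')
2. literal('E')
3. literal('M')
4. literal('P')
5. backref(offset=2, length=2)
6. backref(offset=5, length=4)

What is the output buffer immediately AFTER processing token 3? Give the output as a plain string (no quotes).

Answer: IEM

Derivation:
Token 1: literal('I'). Output: "I"
Token 2: literal('E'). Output: "IE"
Token 3: literal('M'). Output: "IEM"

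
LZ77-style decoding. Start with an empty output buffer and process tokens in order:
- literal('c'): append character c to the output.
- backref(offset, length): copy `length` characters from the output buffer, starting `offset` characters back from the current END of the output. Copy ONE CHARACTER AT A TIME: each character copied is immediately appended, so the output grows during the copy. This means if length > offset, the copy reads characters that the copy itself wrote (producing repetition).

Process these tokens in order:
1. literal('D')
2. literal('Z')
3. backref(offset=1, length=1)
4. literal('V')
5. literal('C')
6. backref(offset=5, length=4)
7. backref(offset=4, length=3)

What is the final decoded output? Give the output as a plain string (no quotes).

Answer: DZZVCDZZVDZZ

Derivation:
Token 1: literal('D'). Output: "D"
Token 2: literal('Z'). Output: "DZ"
Token 3: backref(off=1, len=1). Copied 'Z' from pos 1. Output: "DZZ"
Token 4: literal('V'). Output: "DZZV"
Token 5: literal('C'). Output: "DZZVC"
Token 6: backref(off=5, len=4). Copied 'DZZV' from pos 0. Output: "DZZVCDZZV"
Token 7: backref(off=4, len=3). Copied 'DZZ' from pos 5. Output: "DZZVCDZZVDZZ"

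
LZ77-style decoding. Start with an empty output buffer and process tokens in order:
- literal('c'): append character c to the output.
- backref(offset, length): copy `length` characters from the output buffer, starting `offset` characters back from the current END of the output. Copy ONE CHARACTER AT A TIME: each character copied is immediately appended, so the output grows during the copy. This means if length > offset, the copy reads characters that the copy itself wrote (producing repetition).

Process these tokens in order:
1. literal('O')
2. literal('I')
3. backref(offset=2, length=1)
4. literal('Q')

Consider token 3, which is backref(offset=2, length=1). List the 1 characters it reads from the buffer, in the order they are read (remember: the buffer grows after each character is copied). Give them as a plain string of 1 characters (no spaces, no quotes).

Answer: O

Derivation:
Token 1: literal('O'). Output: "O"
Token 2: literal('I'). Output: "OI"
Token 3: backref(off=2, len=1). Buffer before: "OI" (len 2)
  byte 1: read out[0]='O', append. Buffer now: "OIO"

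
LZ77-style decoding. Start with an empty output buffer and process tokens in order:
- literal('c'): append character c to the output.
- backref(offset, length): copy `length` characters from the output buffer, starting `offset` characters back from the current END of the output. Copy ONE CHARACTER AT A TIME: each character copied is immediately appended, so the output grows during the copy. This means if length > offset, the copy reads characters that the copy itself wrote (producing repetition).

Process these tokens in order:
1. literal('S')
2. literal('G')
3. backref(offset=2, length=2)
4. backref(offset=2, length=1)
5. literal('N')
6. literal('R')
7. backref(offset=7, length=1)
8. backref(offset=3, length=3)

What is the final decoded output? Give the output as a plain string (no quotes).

Answer: SGSGSNRSNRS

Derivation:
Token 1: literal('S'). Output: "S"
Token 2: literal('G'). Output: "SG"
Token 3: backref(off=2, len=2). Copied 'SG' from pos 0. Output: "SGSG"
Token 4: backref(off=2, len=1). Copied 'S' from pos 2. Output: "SGSGS"
Token 5: literal('N'). Output: "SGSGSN"
Token 6: literal('R'). Output: "SGSGSNR"
Token 7: backref(off=7, len=1). Copied 'S' from pos 0. Output: "SGSGSNRS"
Token 8: backref(off=3, len=3). Copied 'NRS' from pos 5. Output: "SGSGSNRSNRS"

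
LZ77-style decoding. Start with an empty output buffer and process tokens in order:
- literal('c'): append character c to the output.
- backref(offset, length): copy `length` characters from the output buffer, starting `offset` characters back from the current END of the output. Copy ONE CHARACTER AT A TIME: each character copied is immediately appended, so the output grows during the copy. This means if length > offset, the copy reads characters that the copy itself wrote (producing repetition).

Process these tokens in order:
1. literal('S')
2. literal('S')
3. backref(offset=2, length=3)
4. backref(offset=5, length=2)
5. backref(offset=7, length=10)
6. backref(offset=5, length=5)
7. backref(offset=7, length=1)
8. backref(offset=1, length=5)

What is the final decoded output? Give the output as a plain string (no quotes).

Answer: SSSSSSSSSSSSSSSSSSSSSSSSSSSS

Derivation:
Token 1: literal('S'). Output: "S"
Token 2: literal('S'). Output: "SS"
Token 3: backref(off=2, len=3) (overlapping!). Copied 'SSS' from pos 0. Output: "SSSSS"
Token 4: backref(off=5, len=2). Copied 'SS' from pos 0. Output: "SSSSSSS"
Token 5: backref(off=7, len=10) (overlapping!). Copied 'SSSSSSSSSS' from pos 0. Output: "SSSSSSSSSSSSSSSSS"
Token 6: backref(off=5, len=5). Copied 'SSSSS' from pos 12. Output: "SSSSSSSSSSSSSSSSSSSSSS"
Token 7: backref(off=7, len=1). Copied 'S' from pos 15. Output: "SSSSSSSSSSSSSSSSSSSSSSS"
Token 8: backref(off=1, len=5) (overlapping!). Copied 'SSSSS' from pos 22. Output: "SSSSSSSSSSSSSSSSSSSSSSSSSSSS"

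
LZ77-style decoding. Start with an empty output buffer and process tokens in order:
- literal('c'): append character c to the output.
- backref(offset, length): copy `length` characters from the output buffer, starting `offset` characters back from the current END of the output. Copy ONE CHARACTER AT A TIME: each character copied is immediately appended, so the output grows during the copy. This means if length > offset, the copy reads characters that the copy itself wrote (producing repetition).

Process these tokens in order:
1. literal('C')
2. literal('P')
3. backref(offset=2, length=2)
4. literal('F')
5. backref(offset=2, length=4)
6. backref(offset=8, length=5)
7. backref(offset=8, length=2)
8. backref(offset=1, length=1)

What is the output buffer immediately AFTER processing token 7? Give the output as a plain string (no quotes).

Token 1: literal('C'). Output: "C"
Token 2: literal('P'). Output: "CP"
Token 3: backref(off=2, len=2). Copied 'CP' from pos 0. Output: "CPCP"
Token 4: literal('F'). Output: "CPCPF"
Token 5: backref(off=2, len=4) (overlapping!). Copied 'PFPF' from pos 3. Output: "CPCPFPFPF"
Token 6: backref(off=8, len=5). Copied 'PCPFP' from pos 1. Output: "CPCPFPFPFPCPFP"
Token 7: backref(off=8, len=2). Copied 'FP' from pos 6. Output: "CPCPFPFPFPCPFPFP"

Answer: CPCPFPFPFPCPFPFP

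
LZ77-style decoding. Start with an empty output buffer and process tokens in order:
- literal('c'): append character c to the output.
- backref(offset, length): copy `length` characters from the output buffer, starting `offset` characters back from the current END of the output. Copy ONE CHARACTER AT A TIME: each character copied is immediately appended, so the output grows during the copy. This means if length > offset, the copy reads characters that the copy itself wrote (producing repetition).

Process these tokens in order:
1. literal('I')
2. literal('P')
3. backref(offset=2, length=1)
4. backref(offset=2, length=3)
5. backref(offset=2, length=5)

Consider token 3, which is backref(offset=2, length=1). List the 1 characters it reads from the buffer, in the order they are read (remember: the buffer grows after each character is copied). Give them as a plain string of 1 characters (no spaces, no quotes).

Token 1: literal('I'). Output: "I"
Token 2: literal('P'). Output: "IP"
Token 3: backref(off=2, len=1). Buffer before: "IP" (len 2)
  byte 1: read out[0]='I', append. Buffer now: "IPI"

Answer: I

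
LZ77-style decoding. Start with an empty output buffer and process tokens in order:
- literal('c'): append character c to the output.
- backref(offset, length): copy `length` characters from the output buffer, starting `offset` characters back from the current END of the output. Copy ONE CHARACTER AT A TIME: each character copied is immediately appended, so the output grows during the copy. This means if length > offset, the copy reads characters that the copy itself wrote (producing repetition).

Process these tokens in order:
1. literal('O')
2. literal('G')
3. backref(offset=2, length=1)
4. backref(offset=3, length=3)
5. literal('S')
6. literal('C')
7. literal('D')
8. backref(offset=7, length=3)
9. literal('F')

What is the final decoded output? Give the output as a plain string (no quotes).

Token 1: literal('O'). Output: "O"
Token 2: literal('G'). Output: "OG"
Token 3: backref(off=2, len=1). Copied 'O' from pos 0. Output: "OGO"
Token 4: backref(off=3, len=3). Copied 'OGO' from pos 0. Output: "OGOOGO"
Token 5: literal('S'). Output: "OGOOGOS"
Token 6: literal('C'). Output: "OGOOGOSC"
Token 7: literal('D'). Output: "OGOOGOSCD"
Token 8: backref(off=7, len=3). Copied 'OOG' from pos 2. Output: "OGOOGOSCDOOG"
Token 9: literal('F'). Output: "OGOOGOSCDOOGF"

Answer: OGOOGOSCDOOGF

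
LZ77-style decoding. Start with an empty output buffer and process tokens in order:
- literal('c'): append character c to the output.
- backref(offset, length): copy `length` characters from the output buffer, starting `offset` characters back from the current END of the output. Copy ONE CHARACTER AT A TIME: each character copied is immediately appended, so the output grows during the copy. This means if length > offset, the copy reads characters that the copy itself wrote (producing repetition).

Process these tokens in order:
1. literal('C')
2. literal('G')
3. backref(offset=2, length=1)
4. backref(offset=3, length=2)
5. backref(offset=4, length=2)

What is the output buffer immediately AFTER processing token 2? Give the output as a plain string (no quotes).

Token 1: literal('C'). Output: "C"
Token 2: literal('G'). Output: "CG"

Answer: CG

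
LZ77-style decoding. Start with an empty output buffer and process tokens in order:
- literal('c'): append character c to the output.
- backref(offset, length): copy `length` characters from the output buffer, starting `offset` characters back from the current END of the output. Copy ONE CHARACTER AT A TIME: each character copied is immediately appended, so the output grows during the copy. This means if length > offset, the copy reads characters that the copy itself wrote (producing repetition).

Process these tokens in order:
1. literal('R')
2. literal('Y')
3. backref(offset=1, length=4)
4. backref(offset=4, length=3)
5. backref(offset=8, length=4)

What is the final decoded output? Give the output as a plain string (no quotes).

Token 1: literal('R'). Output: "R"
Token 2: literal('Y'). Output: "RY"
Token 3: backref(off=1, len=4) (overlapping!). Copied 'YYYY' from pos 1. Output: "RYYYYY"
Token 4: backref(off=4, len=3). Copied 'YYY' from pos 2. Output: "RYYYYYYYY"
Token 5: backref(off=8, len=4). Copied 'YYYY' from pos 1. Output: "RYYYYYYYYYYYY"

Answer: RYYYYYYYYYYYY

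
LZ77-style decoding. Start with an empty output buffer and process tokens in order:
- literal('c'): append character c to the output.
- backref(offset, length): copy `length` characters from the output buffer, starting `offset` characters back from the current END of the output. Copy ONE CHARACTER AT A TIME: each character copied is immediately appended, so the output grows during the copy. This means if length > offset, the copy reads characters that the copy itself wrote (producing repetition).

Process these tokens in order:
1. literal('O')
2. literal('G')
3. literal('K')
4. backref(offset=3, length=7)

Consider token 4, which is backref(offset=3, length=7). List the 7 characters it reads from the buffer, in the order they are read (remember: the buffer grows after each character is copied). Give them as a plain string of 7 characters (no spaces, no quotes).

Token 1: literal('O'). Output: "O"
Token 2: literal('G'). Output: "OG"
Token 3: literal('K'). Output: "OGK"
Token 4: backref(off=3, len=7). Buffer before: "OGK" (len 3)
  byte 1: read out[0]='O', append. Buffer now: "OGKO"
  byte 2: read out[1]='G', append. Buffer now: "OGKOG"
  byte 3: read out[2]='K', append. Buffer now: "OGKOGK"
  byte 4: read out[3]='O', append. Buffer now: "OGKOGKO"
  byte 5: read out[4]='G', append. Buffer now: "OGKOGKOG"
  byte 6: read out[5]='K', append. Buffer now: "OGKOGKOGK"
  byte 7: read out[6]='O', append. Buffer now: "OGKOGKOGKO"

Answer: OGKOGKO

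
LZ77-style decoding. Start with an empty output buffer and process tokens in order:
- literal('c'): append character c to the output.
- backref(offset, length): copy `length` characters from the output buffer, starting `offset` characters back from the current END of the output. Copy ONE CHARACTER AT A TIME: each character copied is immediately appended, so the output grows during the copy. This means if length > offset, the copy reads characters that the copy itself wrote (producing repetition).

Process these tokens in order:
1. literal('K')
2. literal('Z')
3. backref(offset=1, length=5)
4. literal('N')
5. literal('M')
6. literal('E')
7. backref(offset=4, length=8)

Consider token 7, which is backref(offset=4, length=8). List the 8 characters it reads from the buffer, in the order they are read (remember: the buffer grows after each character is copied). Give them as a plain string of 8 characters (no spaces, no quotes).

Token 1: literal('K'). Output: "K"
Token 2: literal('Z'). Output: "KZ"
Token 3: backref(off=1, len=5) (overlapping!). Copied 'ZZZZZ' from pos 1. Output: "KZZZZZZ"
Token 4: literal('N'). Output: "KZZZZZZN"
Token 5: literal('M'). Output: "KZZZZZZNM"
Token 6: literal('E'). Output: "KZZZZZZNME"
Token 7: backref(off=4, len=8). Buffer before: "KZZZZZZNME" (len 10)
  byte 1: read out[6]='Z', append. Buffer now: "KZZZZZZNMEZ"
  byte 2: read out[7]='N', append. Buffer now: "KZZZZZZNMEZN"
  byte 3: read out[8]='M', append. Buffer now: "KZZZZZZNMEZNM"
  byte 4: read out[9]='E', append. Buffer now: "KZZZZZZNMEZNME"
  byte 5: read out[10]='Z', append. Buffer now: "KZZZZZZNMEZNMEZ"
  byte 6: read out[11]='N', append. Buffer now: "KZZZZZZNMEZNMEZN"
  byte 7: read out[12]='M', append. Buffer now: "KZZZZZZNMEZNMEZNM"
  byte 8: read out[13]='E', append. Buffer now: "KZZZZZZNMEZNMEZNME"

Answer: ZNMEZNME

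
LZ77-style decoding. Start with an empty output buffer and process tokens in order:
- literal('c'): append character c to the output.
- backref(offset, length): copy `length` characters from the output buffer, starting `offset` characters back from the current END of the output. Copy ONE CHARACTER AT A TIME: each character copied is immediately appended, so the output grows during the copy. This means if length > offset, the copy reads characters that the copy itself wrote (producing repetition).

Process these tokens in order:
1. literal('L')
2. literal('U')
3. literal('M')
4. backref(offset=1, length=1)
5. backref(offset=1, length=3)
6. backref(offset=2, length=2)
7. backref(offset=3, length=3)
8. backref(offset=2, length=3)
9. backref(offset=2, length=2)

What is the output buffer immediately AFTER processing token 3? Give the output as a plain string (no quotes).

Token 1: literal('L'). Output: "L"
Token 2: literal('U'). Output: "LU"
Token 3: literal('M'). Output: "LUM"

Answer: LUM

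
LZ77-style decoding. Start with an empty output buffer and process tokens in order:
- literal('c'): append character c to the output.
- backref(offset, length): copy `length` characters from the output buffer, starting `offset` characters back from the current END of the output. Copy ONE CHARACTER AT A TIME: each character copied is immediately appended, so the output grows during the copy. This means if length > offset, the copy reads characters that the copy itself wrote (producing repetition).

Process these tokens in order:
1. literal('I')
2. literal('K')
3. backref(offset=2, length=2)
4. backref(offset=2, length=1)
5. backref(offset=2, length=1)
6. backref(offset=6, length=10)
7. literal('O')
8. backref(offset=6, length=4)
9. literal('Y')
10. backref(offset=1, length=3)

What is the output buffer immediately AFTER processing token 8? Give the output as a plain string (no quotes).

Token 1: literal('I'). Output: "I"
Token 2: literal('K'). Output: "IK"
Token 3: backref(off=2, len=2). Copied 'IK' from pos 0. Output: "IKIK"
Token 4: backref(off=2, len=1). Copied 'I' from pos 2. Output: "IKIKI"
Token 5: backref(off=2, len=1). Copied 'K' from pos 3. Output: "IKIKIK"
Token 6: backref(off=6, len=10) (overlapping!). Copied 'IKIKIKIKIK' from pos 0. Output: "IKIKIKIKIKIKIKIK"
Token 7: literal('O'). Output: "IKIKIKIKIKIKIKIKO"
Token 8: backref(off=6, len=4). Copied 'KIKI' from pos 11. Output: "IKIKIKIKIKIKIKIKOKIKI"

Answer: IKIKIKIKIKIKIKIKOKIKI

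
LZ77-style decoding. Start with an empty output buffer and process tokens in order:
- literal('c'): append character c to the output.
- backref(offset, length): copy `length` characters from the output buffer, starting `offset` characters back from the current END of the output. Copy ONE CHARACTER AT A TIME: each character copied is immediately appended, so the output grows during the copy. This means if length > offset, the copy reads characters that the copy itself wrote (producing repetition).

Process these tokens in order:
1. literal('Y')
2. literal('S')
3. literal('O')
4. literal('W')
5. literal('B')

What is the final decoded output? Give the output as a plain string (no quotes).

Answer: YSOWB

Derivation:
Token 1: literal('Y'). Output: "Y"
Token 2: literal('S'). Output: "YS"
Token 3: literal('O'). Output: "YSO"
Token 4: literal('W'). Output: "YSOW"
Token 5: literal('B'). Output: "YSOWB"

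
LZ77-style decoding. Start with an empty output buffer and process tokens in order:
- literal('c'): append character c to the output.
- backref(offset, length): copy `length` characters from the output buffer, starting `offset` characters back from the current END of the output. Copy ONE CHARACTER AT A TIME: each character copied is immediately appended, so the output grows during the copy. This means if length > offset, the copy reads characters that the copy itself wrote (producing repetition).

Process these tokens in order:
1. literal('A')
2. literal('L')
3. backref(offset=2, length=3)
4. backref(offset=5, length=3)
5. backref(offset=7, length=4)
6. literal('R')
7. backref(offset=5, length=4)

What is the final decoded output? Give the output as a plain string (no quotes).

Answer: ALALAALALALARLALA

Derivation:
Token 1: literal('A'). Output: "A"
Token 2: literal('L'). Output: "AL"
Token 3: backref(off=2, len=3) (overlapping!). Copied 'ALA' from pos 0. Output: "ALALA"
Token 4: backref(off=5, len=3). Copied 'ALA' from pos 0. Output: "ALALAALA"
Token 5: backref(off=7, len=4). Copied 'LALA' from pos 1. Output: "ALALAALALALA"
Token 6: literal('R'). Output: "ALALAALALALAR"
Token 7: backref(off=5, len=4). Copied 'LALA' from pos 8. Output: "ALALAALALALARLALA"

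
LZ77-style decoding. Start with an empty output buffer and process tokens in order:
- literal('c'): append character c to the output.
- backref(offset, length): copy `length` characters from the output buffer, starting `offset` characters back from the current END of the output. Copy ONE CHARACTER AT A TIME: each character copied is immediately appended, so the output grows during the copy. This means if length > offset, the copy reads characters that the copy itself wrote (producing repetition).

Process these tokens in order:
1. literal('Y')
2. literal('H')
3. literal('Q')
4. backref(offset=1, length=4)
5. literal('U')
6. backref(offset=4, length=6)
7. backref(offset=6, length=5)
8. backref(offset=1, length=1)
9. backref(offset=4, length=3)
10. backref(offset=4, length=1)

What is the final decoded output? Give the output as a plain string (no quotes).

Token 1: literal('Y'). Output: "Y"
Token 2: literal('H'). Output: "YH"
Token 3: literal('Q'). Output: "YHQ"
Token 4: backref(off=1, len=4) (overlapping!). Copied 'QQQQ' from pos 2. Output: "YHQQQQQ"
Token 5: literal('U'). Output: "YHQQQQQU"
Token 6: backref(off=4, len=6) (overlapping!). Copied 'QQQUQQ' from pos 4. Output: "YHQQQQQUQQQUQQ"
Token 7: backref(off=6, len=5). Copied 'QQQUQ' from pos 8. Output: "YHQQQQQUQQQUQQQQQUQ"
Token 8: backref(off=1, len=1). Copied 'Q' from pos 18. Output: "YHQQQQQUQQQUQQQQQUQQ"
Token 9: backref(off=4, len=3). Copied 'QUQ' from pos 16. Output: "YHQQQQQUQQQUQQQQQUQQQUQ"
Token 10: backref(off=4, len=1). Copied 'Q' from pos 19. Output: "YHQQQQQUQQQUQQQQQUQQQUQQ"

Answer: YHQQQQQUQQQUQQQQQUQQQUQQ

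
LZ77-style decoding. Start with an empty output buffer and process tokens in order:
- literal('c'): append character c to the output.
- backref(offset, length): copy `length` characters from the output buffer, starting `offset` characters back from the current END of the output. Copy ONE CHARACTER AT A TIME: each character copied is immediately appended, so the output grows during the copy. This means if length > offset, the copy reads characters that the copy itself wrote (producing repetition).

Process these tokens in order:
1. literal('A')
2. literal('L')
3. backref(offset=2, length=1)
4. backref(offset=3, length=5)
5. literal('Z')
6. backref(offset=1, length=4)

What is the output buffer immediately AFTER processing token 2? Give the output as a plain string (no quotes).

Token 1: literal('A'). Output: "A"
Token 2: literal('L'). Output: "AL"

Answer: AL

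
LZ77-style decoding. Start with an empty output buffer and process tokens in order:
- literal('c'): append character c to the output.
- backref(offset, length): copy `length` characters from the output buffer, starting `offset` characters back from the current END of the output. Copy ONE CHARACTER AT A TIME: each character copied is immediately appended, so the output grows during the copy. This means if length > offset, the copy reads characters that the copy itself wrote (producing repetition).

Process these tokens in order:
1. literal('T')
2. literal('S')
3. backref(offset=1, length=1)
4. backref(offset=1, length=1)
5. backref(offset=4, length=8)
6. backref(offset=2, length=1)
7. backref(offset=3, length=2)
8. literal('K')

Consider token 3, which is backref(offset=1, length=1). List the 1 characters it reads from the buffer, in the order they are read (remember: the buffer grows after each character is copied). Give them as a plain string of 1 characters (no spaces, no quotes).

Answer: S

Derivation:
Token 1: literal('T'). Output: "T"
Token 2: literal('S'). Output: "TS"
Token 3: backref(off=1, len=1). Buffer before: "TS" (len 2)
  byte 1: read out[1]='S', append. Buffer now: "TSS"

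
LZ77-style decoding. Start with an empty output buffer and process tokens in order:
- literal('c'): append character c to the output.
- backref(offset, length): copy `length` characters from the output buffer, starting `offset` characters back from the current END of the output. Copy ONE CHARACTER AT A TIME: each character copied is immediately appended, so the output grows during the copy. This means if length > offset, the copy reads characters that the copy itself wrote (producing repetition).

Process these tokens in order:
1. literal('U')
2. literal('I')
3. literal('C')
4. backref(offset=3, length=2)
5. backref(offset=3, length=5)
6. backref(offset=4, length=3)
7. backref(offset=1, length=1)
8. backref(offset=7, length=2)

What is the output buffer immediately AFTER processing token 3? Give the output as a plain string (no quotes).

Answer: UIC

Derivation:
Token 1: literal('U'). Output: "U"
Token 2: literal('I'). Output: "UI"
Token 3: literal('C'). Output: "UIC"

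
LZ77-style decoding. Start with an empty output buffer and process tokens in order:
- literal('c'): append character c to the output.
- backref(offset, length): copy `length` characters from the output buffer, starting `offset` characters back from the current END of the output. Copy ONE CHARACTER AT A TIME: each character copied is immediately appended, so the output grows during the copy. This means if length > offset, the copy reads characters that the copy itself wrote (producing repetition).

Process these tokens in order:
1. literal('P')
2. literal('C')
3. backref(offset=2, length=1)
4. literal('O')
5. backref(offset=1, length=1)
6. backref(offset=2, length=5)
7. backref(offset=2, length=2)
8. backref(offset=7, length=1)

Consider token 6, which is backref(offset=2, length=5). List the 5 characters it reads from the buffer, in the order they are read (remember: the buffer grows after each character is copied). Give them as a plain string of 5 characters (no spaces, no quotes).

Token 1: literal('P'). Output: "P"
Token 2: literal('C'). Output: "PC"
Token 3: backref(off=2, len=1). Copied 'P' from pos 0. Output: "PCP"
Token 4: literal('O'). Output: "PCPO"
Token 5: backref(off=1, len=1). Copied 'O' from pos 3. Output: "PCPOO"
Token 6: backref(off=2, len=5). Buffer before: "PCPOO" (len 5)
  byte 1: read out[3]='O', append. Buffer now: "PCPOOO"
  byte 2: read out[4]='O', append. Buffer now: "PCPOOOO"
  byte 3: read out[5]='O', append. Buffer now: "PCPOOOOO"
  byte 4: read out[6]='O', append. Buffer now: "PCPOOOOOO"
  byte 5: read out[7]='O', append. Buffer now: "PCPOOOOOOO"

Answer: OOOOO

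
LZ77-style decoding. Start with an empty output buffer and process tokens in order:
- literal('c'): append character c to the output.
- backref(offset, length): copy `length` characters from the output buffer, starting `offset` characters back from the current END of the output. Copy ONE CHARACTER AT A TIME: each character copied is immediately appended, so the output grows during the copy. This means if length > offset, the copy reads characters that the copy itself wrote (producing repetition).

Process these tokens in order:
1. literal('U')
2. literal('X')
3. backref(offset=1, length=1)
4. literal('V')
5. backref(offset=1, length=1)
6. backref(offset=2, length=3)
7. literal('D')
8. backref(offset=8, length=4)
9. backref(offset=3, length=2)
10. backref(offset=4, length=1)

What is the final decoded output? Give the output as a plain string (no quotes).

Token 1: literal('U'). Output: "U"
Token 2: literal('X'). Output: "UX"
Token 3: backref(off=1, len=1). Copied 'X' from pos 1. Output: "UXX"
Token 4: literal('V'). Output: "UXXV"
Token 5: backref(off=1, len=1). Copied 'V' from pos 3. Output: "UXXVV"
Token 6: backref(off=2, len=3) (overlapping!). Copied 'VVV' from pos 3. Output: "UXXVVVVV"
Token 7: literal('D'). Output: "UXXVVVVVD"
Token 8: backref(off=8, len=4). Copied 'XXVV' from pos 1. Output: "UXXVVVVVDXXVV"
Token 9: backref(off=3, len=2). Copied 'XV' from pos 10. Output: "UXXVVVVVDXXVVXV"
Token 10: backref(off=4, len=1). Copied 'V' from pos 11. Output: "UXXVVVVVDXXVVXVV"

Answer: UXXVVVVVDXXVVXVV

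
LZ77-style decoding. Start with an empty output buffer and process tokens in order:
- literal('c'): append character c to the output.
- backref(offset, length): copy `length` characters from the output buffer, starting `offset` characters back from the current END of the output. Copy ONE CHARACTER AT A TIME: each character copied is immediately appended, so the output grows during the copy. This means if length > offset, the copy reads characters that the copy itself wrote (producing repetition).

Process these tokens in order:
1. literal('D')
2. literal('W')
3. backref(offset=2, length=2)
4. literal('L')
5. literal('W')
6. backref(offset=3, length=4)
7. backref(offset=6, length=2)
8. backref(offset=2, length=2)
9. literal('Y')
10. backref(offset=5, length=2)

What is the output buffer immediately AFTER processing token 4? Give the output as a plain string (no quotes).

Token 1: literal('D'). Output: "D"
Token 2: literal('W'). Output: "DW"
Token 3: backref(off=2, len=2). Copied 'DW' from pos 0. Output: "DWDW"
Token 4: literal('L'). Output: "DWDWL"

Answer: DWDWL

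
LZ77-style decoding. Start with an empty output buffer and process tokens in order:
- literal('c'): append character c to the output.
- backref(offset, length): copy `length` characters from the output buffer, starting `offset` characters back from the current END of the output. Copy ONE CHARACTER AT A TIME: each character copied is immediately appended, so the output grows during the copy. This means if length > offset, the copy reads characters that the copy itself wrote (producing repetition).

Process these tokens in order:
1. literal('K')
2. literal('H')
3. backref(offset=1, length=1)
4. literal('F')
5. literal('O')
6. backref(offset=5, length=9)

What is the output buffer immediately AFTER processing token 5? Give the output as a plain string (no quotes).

Token 1: literal('K'). Output: "K"
Token 2: literal('H'). Output: "KH"
Token 3: backref(off=1, len=1). Copied 'H' from pos 1. Output: "KHH"
Token 4: literal('F'). Output: "KHHF"
Token 5: literal('O'). Output: "KHHFO"

Answer: KHHFO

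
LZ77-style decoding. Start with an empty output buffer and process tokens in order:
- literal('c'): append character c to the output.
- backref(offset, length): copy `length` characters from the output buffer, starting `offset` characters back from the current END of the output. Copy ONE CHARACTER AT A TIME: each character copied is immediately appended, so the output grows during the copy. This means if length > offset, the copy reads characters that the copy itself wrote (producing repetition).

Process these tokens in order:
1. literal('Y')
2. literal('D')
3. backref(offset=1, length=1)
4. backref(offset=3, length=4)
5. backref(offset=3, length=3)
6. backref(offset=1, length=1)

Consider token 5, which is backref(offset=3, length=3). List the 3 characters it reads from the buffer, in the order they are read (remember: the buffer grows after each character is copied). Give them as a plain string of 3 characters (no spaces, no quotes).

Token 1: literal('Y'). Output: "Y"
Token 2: literal('D'). Output: "YD"
Token 3: backref(off=1, len=1). Copied 'D' from pos 1. Output: "YDD"
Token 4: backref(off=3, len=4) (overlapping!). Copied 'YDDY' from pos 0. Output: "YDDYDDY"
Token 5: backref(off=3, len=3). Buffer before: "YDDYDDY" (len 7)
  byte 1: read out[4]='D', append. Buffer now: "YDDYDDYD"
  byte 2: read out[5]='D', append. Buffer now: "YDDYDDYDD"
  byte 3: read out[6]='Y', append. Buffer now: "YDDYDDYDDY"

Answer: DDY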